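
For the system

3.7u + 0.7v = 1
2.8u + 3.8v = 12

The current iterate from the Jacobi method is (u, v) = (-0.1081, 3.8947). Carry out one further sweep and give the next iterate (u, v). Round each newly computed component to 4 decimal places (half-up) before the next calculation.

One sweep:
  u = (1 - (0.7)·3.8947) / (3.7) = -0.4666
  v = (12 - (2.8)·-0.1081) / (3.8) = 3.2375

(-0.4666, 3.2375)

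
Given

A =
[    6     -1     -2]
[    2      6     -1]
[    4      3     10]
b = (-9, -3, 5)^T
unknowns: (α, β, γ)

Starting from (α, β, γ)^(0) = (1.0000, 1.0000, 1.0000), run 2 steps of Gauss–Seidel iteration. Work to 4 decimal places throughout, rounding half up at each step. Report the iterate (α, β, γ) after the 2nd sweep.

(-1.2000, 0.0500, 0.9650)

Iteration 1:
  α = (-9 - (-1)·1.0000 - (-2)·1.0000) / (6) = -1.0000
  β = (-3 - (2)·-1.0000 - (-1)·1.0000) / (6) = 0.0000
  γ = (5 - (4)·-1.0000 - (3)·0.0000) / (10) = 0.9000
Iteration 2:
  α = (-9 - (-1)·0.0000 - (-2)·0.9000) / (6) = -1.2000
  β = (-3 - (2)·-1.2000 - (-1)·0.9000) / (6) = 0.0500
  γ = (5 - (4)·-1.2000 - (3)·0.0500) / (10) = 0.9650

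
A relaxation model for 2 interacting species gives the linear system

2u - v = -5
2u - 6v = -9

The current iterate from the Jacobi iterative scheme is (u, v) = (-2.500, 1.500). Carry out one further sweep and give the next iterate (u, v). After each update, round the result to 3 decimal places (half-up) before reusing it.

(-1.750, 0.667)

One sweep:
  u = (-5 - (-1)·1.500) / (2) = -1.750
  v = (-9 - (2)·-2.500) / (-6) = 0.667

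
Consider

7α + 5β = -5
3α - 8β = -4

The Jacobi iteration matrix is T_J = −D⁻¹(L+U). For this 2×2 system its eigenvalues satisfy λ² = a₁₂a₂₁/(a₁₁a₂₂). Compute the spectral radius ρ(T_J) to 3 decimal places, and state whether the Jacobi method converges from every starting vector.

0.518

a₁₂a₂₁/(a₁₁a₂₂) = (5)·(3) / ((7)·(-8)) = -0.267857
ρ = √|-0.267857| = √0.267857 = 0.518
ρ < 1, so Jacobi converges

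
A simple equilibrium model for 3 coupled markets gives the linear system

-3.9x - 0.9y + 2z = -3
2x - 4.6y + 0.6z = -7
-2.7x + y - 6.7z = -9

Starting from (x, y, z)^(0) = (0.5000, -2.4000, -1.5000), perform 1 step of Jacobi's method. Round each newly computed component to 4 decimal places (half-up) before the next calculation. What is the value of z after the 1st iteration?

0.7836

Iteration 1:
  x = (-3 - (-0.9)·-2.4000 - (2)·-1.5000) / (-3.9) = 0.5538
  y = (-7 - (2)·0.5000 - (0.6)·-1.5000) / (-4.6) = 1.5435
  z = (-9 - (-2.7)·0.5000 - (1)·-2.4000) / (-6.7) = 0.7836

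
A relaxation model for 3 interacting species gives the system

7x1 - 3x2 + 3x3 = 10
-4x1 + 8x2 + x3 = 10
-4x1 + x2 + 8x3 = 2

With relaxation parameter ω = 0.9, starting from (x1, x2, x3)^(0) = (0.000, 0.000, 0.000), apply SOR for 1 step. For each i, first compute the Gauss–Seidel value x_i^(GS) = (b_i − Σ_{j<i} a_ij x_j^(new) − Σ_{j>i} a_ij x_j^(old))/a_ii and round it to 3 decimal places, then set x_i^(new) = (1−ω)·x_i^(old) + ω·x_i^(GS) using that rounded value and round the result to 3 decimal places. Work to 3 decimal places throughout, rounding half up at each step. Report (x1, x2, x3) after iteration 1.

(1.286, 1.704, 0.612)

Iteration 1:
  x1: GS value = (10 - (-3)·0.000 - (3)·0.000) / (7) = 1.429;  x1 ← (1−ω)·0.000 + ω·1.429 = 1.286
  x2: GS value = (10 - (-4)·1.286 - (1)·0.000) / (8) = 1.893;  x2 ← (1−ω)·0.000 + ω·1.893 = 1.704
  x3: GS value = (2 - (-4)·1.286 - (1)·1.704) / (8) = 0.680;  x3 ← (1−ω)·0.000 + ω·0.680 = 0.612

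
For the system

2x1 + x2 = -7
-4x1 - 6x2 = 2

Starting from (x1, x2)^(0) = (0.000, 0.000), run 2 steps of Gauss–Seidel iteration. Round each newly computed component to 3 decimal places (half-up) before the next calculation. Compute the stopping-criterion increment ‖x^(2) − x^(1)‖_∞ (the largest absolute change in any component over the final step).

Iteration 1:
  x1 = (-7 - (1)·0.000) / (2) = -3.500
  x2 = (2 - (-4)·-3.500) / (-6) = 2.000
Iteration 2:
  x1 = (-7 - (1)·2.000) / (2) = -4.500
  x2 = (2 - (-4)·-4.500) / (-6) = 2.667
Change: (-1.000, 0.667) → max |·| = 1.000

1.000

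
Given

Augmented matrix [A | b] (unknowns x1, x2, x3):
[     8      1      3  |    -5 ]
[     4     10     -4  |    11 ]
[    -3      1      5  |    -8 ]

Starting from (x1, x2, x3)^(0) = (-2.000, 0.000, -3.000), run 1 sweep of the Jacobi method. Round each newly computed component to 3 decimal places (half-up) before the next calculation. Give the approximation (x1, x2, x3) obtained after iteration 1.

(0.500, 0.700, -2.800)

Iteration 1:
  x1 = (-5 - (1)·0.000 - (3)·-3.000) / (8) = 0.500
  x2 = (11 - (4)·-2.000 - (-4)·-3.000) / (10) = 0.700
  x3 = (-8 - (-3)·-2.000 - (1)·0.000) / (5) = -2.800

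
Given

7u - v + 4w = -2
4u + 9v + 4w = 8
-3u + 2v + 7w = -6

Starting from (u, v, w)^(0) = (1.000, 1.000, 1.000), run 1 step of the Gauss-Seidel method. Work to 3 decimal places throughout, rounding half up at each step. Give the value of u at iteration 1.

-0.714

Iteration 1:
  u = (-2 - (-1)·1.000 - (4)·1.000) / (7) = -0.714
  v = (8 - (4)·-0.714 - (4)·1.000) / (9) = 0.762
  w = (-6 - (-3)·-0.714 - (2)·0.762) / (7) = -1.381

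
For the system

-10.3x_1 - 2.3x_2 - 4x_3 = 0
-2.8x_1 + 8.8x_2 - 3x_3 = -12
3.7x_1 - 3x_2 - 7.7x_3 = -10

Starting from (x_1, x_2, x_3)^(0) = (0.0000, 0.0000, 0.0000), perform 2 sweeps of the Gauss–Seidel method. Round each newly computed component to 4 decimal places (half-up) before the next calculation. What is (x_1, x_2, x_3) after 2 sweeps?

Iteration 1:
  x_1 = (0 - (-2.3)·0.0000 - (-4)·0.0000) / (-10.3) = 0.0000
  x_2 = (-12 - (-2.8)·0.0000 - (-3)·0.0000) / (8.8) = -1.3636
  x_3 = (-10 - (3.7)·0.0000 - (-3)·-1.3636) / (-7.7) = 1.8300
Iteration 2:
  x_1 = (0 - (-2.3)·-1.3636 - (-4)·1.8300) / (-10.3) = -0.4062
  x_2 = (-12 - (-2.8)·-0.4062 - (-3)·1.8300) / (8.8) = -0.8690
  x_3 = (-10 - (3.7)·-0.4062 - (-3)·-0.8690) / (-7.7) = 1.4421

(-0.4062, -0.8690, 1.4421)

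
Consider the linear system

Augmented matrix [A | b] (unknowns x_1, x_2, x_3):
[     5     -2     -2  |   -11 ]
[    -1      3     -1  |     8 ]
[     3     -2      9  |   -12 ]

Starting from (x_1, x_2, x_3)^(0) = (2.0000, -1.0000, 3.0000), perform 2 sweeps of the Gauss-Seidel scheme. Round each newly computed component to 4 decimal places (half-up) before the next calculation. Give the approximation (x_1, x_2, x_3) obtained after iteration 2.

Iteration 1:
  x_1 = (-11 - (-2)·-1.0000 - (-2)·3.0000) / (5) = -1.4000
  x_2 = (8 - (-1)·-1.4000 - (-1)·3.0000) / (3) = 3.2000
  x_3 = (-12 - (3)·-1.4000 - (-2)·3.2000) / (9) = -0.1556
Iteration 2:
  x_1 = (-11 - (-2)·3.2000 - (-2)·-0.1556) / (5) = -0.9822
  x_2 = (8 - (-1)·-0.9822 - (-1)·-0.1556) / (3) = 2.2874
  x_3 = (-12 - (3)·-0.9822 - (-2)·2.2874) / (9) = -0.4976

(-0.9822, 2.2874, -0.4976)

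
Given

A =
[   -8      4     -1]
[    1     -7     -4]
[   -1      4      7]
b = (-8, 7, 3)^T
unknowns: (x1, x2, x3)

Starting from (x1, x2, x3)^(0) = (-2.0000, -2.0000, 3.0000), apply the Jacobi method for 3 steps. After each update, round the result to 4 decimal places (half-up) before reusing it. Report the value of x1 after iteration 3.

Iteration 1:
  x1 = (-8 - (4)·-2.0000 - (-1)·3.0000) / (-8) = -0.3750
  x2 = (7 - (1)·-2.0000 - (-4)·3.0000) / (-7) = -3.0000
  x3 = (3 - (-1)·-2.0000 - (4)·-2.0000) / (7) = 1.2857
Iteration 2:
  x1 = (-8 - (4)·-3.0000 - (-1)·1.2857) / (-8) = -0.6607
  x2 = (7 - (1)·-0.3750 - (-4)·1.2857) / (-7) = -1.7883
  x3 = (3 - (-1)·-0.3750 - (4)·-3.0000) / (7) = 2.0893
Iteration 3:
  x1 = (-8 - (4)·-1.7883 - (-1)·2.0893) / (-8) = -0.1553
  x2 = (7 - (1)·-0.6607 - (-4)·2.0893) / (-7) = -2.2883
  x3 = (3 - (-1)·-0.6607 - (4)·-1.7883) / (7) = 1.3561

-0.1553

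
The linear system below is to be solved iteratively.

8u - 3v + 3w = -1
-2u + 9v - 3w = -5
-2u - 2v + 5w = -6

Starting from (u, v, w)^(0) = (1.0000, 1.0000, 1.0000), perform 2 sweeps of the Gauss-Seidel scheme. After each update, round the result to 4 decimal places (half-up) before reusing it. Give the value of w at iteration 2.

Iteration 1:
  u = (-1 - (-3)·1.0000 - (3)·1.0000) / (8) = -0.1250
  v = (-5 - (-2)·-0.1250 - (-3)·1.0000) / (9) = -0.2500
  w = (-6 - (-2)·-0.1250 - (-2)·-0.2500) / (5) = -1.3500
Iteration 2:
  u = (-1 - (-3)·-0.2500 - (3)·-1.3500) / (8) = 0.2875
  v = (-5 - (-2)·0.2875 - (-3)·-1.3500) / (9) = -0.9417
  w = (-6 - (-2)·0.2875 - (-2)·-0.9417) / (5) = -1.4617

-1.4617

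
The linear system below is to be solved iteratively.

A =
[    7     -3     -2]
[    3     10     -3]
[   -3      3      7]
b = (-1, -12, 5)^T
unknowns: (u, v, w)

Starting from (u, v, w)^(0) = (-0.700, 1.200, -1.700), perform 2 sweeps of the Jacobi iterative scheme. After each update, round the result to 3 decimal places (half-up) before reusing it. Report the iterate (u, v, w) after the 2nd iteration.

Iteration 1:
  u = (-1 - (-3)·1.200 - (-2)·-1.700) / (7) = -0.114
  v = (-12 - (3)·-0.700 - (-3)·-1.700) / (10) = -1.500
  w = (5 - (-3)·-0.700 - (3)·1.200) / (7) = -0.100
Iteration 2:
  u = (-1 - (-3)·-1.500 - (-2)·-0.100) / (7) = -0.814
  v = (-12 - (3)·-0.114 - (-3)·-0.100) / (10) = -1.196
  w = (5 - (-3)·-0.114 - (3)·-1.500) / (7) = 1.308

(-0.814, -1.196, 1.308)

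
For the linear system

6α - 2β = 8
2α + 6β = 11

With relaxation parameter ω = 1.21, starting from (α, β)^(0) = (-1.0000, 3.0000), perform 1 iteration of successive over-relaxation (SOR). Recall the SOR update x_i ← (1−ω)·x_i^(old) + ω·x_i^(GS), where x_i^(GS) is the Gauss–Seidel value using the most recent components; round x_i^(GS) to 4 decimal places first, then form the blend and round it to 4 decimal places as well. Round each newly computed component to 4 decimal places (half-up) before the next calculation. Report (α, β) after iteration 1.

Iteration 1:
  α: GS value = (8 - (-2)·3.0000) / (6) = 2.3333;  α ← (1−ω)·-1.0000 + ω·2.3333 = 3.0333
  β: GS value = (11 - (2)·3.0333) / (6) = 0.8222;  β ← (1−ω)·3.0000 + ω·0.8222 = 0.3649

(3.0333, 0.3649)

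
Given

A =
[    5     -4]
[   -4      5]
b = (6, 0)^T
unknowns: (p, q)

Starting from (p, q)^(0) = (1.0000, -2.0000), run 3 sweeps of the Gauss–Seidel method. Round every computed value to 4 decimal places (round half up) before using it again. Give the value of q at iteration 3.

Iteration 1:
  p = (6 - (-4)·-2.0000) / (5) = -0.4000
  q = (0 - (-4)·-0.4000) / (5) = -0.3200
Iteration 2:
  p = (6 - (-4)·-0.3200) / (5) = 0.9440
  q = (0 - (-4)·0.9440) / (5) = 0.7552
Iteration 3:
  p = (6 - (-4)·0.7552) / (5) = 1.8042
  q = (0 - (-4)·1.8042) / (5) = 1.4434

1.4434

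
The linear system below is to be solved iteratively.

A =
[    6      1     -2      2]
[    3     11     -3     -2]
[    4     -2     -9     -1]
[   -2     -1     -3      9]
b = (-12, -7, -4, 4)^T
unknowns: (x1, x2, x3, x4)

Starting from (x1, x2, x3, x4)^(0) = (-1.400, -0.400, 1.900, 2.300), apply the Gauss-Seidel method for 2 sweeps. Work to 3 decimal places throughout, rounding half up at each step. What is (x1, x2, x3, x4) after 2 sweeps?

(-2.376, -0.281, -0.524, -0.289)

Iteration 1:
  x1 = (-12 - (1)·-0.400 - (-2)·1.900 - (2)·2.300) / (6) = -2.067
  x2 = (-7 - (3)·-2.067 - (-3)·1.900 - (-2)·2.300) / (11) = 0.864
  x3 = (-4 - (4)·-2.067 - (-2)·0.864 - (-1)·2.300) / (-9) = -0.922
  x4 = (4 - (-2)·-2.067 - (-1)·0.864 - (-3)·-0.922) / (9) = -0.226
Iteration 2:
  x1 = (-12 - (1)·0.864 - (-2)·-0.922 - (2)·-0.226) / (6) = -2.376
  x2 = (-7 - (3)·-2.376 - (-3)·-0.922 - (-2)·-0.226) / (11) = -0.281
  x3 = (-4 - (4)·-2.376 - (-2)·-0.281 - (-1)·-0.226) / (-9) = -0.524
  x4 = (4 - (-2)·-2.376 - (-1)·-0.281 - (-3)·-0.524) / (9) = -0.289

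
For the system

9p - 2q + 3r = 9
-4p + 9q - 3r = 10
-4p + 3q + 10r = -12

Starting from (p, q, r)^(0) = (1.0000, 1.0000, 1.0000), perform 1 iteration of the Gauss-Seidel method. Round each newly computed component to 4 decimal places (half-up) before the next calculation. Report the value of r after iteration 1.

Iteration 1:
  p = (9 - (-2)·1.0000 - (3)·1.0000) / (9) = 0.8889
  q = (10 - (-4)·0.8889 - (-3)·1.0000) / (9) = 1.8395
  r = (-12 - (-4)·0.8889 - (3)·1.8395) / (10) = -1.3963

-1.3963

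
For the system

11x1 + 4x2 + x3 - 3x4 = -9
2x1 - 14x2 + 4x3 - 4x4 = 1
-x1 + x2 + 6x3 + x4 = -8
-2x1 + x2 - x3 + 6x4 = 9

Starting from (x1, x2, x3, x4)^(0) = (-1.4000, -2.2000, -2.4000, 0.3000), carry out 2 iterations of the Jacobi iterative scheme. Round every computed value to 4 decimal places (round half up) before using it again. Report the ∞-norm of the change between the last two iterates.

Iteration 1:
  x1 = (-9 - (4)·-2.2000 - (1)·-2.4000 - (-3)·0.3000) / (11) = 0.2818
  x2 = (1 - (2)·-1.4000 - (4)·-2.4000 - (-4)·0.3000) / (-14) = -1.0429
  x3 = (-8 - (-1)·-1.4000 - (1)·-2.2000 - (1)·0.3000) / (6) = -1.2500
  x4 = (9 - (-2)·-1.4000 - (1)·-2.2000 - (-1)·-2.4000) / (6) = 1.0000
Iteration 2:
  x1 = (-9 - (4)·-1.0429 - (1)·-1.2500 - (-3)·1.0000) / (11) = -0.0526
  x2 = (1 - (2)·0.2818 - (4)·-1.2500 - (-4)·1.0000) / (-14) = -0.6740
  x3 = (-8 - (-1)·0.2818 - (1)·-1.0429 - (1)·1.0000) / (6) = -1.2792
  x4 = (9 - (-2)·0.2818 - (1)·-1.0429 - (-1)·-1.2500) / (6) = 1.5594
Change: (-0.3344, 0.3689, -0.0292, 0.5594) → max |·| = 0.5594

0.5594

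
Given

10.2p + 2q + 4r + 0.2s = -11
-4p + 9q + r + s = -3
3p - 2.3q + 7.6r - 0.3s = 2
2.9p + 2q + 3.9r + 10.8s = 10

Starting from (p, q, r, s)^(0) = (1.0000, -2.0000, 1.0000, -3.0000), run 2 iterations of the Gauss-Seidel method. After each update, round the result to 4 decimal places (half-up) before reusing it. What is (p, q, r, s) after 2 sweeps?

Iteration 1:
  p = (-11 - (2)·-2.0000 - (4)·1.0000 - (0.2)·-3.0000) / (10.2) = -1.0196
  q = (-3 - (-4)·-1.0196 - (1)·1.0000 - (1)·-3.0000) / (9) = -0.5643
  r = (2 - (3)·-1.0196 - (-2.3)·-0.5643 - (-0.3)·-3.0000) / (7.6) = 0.3764
  s = (10 - (2.9)·-1.0196 - (2)·-0.5643 - (3.9)·0.3764) / (10.8) = 1.1683
Iteration 2:
  p = (-11 - (2)·-0.5643 - (4)·0.3764 - (0.2)·1.1683) / (10.2) = -1.1383
  q = (-3 - (-4)·-1.1383 - (1)·0.3764 - (1)·1.1683) / (9) = -1.0109
  r = (2 - (3)·-1.1383 - (-2.3)·-1.0109 - (-0.3)·1.1683) / (7.6) = 0.4527
  s = (10 - (2.9)·-1.1383 - (2)·-1.0109 - (3.9)·0.4527) / (10.8) = 1.2553

(-1.1383, -1.0109, 0.4527, 1.2553)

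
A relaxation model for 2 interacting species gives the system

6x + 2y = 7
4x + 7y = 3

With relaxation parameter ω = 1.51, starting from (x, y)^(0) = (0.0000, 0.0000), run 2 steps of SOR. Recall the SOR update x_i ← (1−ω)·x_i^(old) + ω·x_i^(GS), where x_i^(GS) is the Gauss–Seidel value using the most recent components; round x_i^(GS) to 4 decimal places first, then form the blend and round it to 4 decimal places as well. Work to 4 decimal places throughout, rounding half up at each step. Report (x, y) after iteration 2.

Iteration 1:
  x: GS value = (7 - (2)·0.0000) / (6) = 1.1667;  x ← (1−ω)·0.0000 + ω·1.1667 = 1.7617
  y: GS value = (3 - (4)·1.7617) / (7) = -0.5781;  y ← (1−ω)·0.0000 + ω·-0.5781 = -0.8729
Iteration 2:
  x: GS value = (7 - (2)·-0.8729) / (6) = 1.4576;  x ← (1−ω)·1.7617 + ω·1.4576 = 1.3025
  y: GS value = (3 - (4)·1.3025) / (7) = -0.3157;  y ← (1−ω)·-0.8729 + ω·-0.3157 = -0.0315

(1.3025, -0.0315)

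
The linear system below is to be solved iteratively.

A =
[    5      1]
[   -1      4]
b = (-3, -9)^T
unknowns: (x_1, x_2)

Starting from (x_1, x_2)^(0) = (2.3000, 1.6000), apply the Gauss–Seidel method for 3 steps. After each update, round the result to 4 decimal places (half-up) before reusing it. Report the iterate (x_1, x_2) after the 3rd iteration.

Iteration 1:
  x_1 = (-3 - (1)·1.6000) / (5) = -0.9200
  x_2 = (-9 - (-1)·-0.9200) / (4) = -2.4800
Iteration 2:
  x_1 = (-3 - (1)·-2.4800) / (5) = -0.1040
  x_2 = (-9 - (-1)·-0.1040) / (4) = -2.2760
Iteration 3:
  x_1 = (-3 - (1)·-2.2760) / (5) = -0.1448
  x_2 = (-9 - (-1)·-0.1448) / (4) = -2.2862

(-0.1448, -2.2862)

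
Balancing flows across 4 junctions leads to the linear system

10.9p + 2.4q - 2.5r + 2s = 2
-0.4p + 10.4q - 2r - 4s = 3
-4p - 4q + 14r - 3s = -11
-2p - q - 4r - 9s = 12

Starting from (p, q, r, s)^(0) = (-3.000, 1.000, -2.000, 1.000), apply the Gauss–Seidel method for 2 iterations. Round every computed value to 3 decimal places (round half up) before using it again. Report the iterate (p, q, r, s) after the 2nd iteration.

Iteration 1:
  p = (2 - (2.4)·1.000 - (-2.5)·-2.000 - (2)·1.000) / (10.9) = -0.679
  q = (3 - (-0.4)·-0.679 - (-2)·-2.000 - (-4)·1.000) / (10.4) = 0.262
  r = (-11 - (-4)·-0.679 - (-4)·0.262 - (-3)·1.000) / (14) = -0.691
  s = (12 - (-2)·-0.679 - (-1)·0.262 - (-4)·-0.691) / (-9) = -0.904
Iteration 2:
  p = (2 - (2.4)·0.262 - (-2.5)·-0.691 - (2)·-0.904) / (10.9) = 0.133
  q = (3 - (-0.4)·0.133 - (-2)·-0.691 - (-4)·-0.904) / (10.4) = -0.187
  r = (-11 - (-4)·0.133 - (-4)·-0.187 - (-3)·-0.904) / (14) = -0.995
  s = (12 - (-2)·0.133 - (-1)·-0.187 - (-4)·-0.995) / (-9) = -0.900

(0.133, -0.187, -0.995, -0.900)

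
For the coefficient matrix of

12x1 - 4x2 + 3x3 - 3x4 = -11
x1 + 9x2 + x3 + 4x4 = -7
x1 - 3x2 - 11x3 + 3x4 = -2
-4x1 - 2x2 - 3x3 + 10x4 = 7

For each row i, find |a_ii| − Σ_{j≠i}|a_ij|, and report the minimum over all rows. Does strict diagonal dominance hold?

row 1: |12| − (4+3+3) = 2
row 2: |9| − (1+1+4) = 3
row 3: |-11| − (1+3+3) = 4
row 4: |10| − (4+2+3) = 1
minimum over rows = 1 → strictly diagonally dominant (convergence guaranteed)

1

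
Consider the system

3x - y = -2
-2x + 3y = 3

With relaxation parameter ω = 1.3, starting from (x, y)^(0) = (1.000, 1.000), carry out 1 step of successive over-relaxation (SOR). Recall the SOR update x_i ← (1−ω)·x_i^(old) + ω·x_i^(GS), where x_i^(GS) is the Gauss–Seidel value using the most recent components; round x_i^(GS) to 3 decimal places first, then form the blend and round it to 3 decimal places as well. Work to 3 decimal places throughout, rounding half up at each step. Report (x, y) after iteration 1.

(-0.733, 0.364)

Iteration 1:
  x: GS value = (-2 - (-1)·1.000) / (3) = -0.333;  x ← (1−ω)·1.000 + ω·-0.333 = -0.733
  y: GS value = (3 - (-2)·-0.733) / (3) = 0.511;  y ← (1−ω)·1.000 + ω·0.511 = 0.364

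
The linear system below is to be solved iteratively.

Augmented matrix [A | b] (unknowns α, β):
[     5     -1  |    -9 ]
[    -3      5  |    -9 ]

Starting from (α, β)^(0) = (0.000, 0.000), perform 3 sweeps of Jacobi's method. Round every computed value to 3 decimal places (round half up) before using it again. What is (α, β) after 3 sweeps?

Iteration 1:
  α = (-9 - (-1)·0.000) / (5) = -1.800
  β = (-9 - (-3)·0.000) / (5) = -1.800
Iteration 2:
  α = (-9 - (-1)·-1.800) / (5) = -2.160
  β = (-9 - (-3)·-1.800) / (5) = -2.880
Iteration 3:
  α = (-9 - (-1)·-2.880) / (5) = -2.376
  β = (-9 - (-3)·-2.160) / (5) = -3.096

(-2.376, -3.096)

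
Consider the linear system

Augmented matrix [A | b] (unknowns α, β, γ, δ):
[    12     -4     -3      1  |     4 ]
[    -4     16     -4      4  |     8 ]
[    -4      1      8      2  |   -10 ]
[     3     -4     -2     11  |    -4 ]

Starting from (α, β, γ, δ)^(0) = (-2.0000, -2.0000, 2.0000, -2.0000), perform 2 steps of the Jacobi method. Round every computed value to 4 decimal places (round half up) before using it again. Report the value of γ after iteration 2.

-1.1629

Iteration 1:
  α = (4 - (-4)·-2.0000 - (-3)·2.0000 - (1)·-2.0000) / (12) = 0.3333
  β = (8 - (-4)·-2.0000 - (-4)·2.0000 - (4)·-2.0000) / (16) = 1.0000
  γ = (-10 - (-4)·-2.0000 - (1)·-2.0000 - (2)·-2.0000) / (8) = -1.5000
  δ = (-4 - (3)·-2.0000 - (-4)·-2.0000 - (-2)·2.0000) / (11) = -0.1818
Iteration 2:
  α = (4 - (-4)·1.0000 - (-3)·-1.5000 - (1)·-0.1818) / (12) = 0.3068
  β = (8 - (-4)·0.3333 - (-4)·-1.5000 - (4)·-0.1818) / (16) = 0.2538
  γ = (-10 - (-4)·0.3333 - (1)·1.0000 - (2)·-0.1818) / (8) = -1.1629
  δ = (-4 - (3)·0.3333 - (-4)·1.0000 - (-2)·-1.5000) / (11) = -0.3636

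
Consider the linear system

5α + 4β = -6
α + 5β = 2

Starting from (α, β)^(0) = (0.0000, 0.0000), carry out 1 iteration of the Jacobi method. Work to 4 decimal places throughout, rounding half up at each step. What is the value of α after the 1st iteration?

-1.2000

Iteration 1:
  α = (-6 - (4)·0.0000) / (5) = -1.2000
  β = (2 - (1)·0.0000) / (5) = 0.4000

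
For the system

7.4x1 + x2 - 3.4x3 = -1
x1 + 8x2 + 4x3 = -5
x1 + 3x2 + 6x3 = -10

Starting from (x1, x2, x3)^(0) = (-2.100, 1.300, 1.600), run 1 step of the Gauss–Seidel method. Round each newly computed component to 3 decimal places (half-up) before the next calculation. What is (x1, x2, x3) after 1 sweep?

(0.424, -1.478, -0.998)

Iteration 1:
  x1 = (-1 - (1)·1.300 - (-3.4)·1.600) / (7.4) = 0.424
  x2 = (-5 - (1)·0.424 - (4)·1.600) / (8) = -1.478
  x3 = (-10 - (1)·0.424 - (3)·-1.478) / (6) = -0.998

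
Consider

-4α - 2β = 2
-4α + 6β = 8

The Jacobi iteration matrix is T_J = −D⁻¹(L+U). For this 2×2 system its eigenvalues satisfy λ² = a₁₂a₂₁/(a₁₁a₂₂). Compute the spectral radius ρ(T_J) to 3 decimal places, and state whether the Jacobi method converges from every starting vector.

a₁₂a₂₁/(a₁₁a₂₂) = (-2)·(-4) / ((-4)·(6)) = -0.333333
ρ = √|-0.333333| = √0.333333 = 0.577
ρ < 1, so Jacobi converges

0.577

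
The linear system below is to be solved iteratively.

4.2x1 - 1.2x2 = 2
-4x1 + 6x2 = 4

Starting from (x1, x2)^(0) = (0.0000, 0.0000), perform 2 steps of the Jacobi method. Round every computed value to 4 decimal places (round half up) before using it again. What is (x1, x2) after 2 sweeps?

Iteration 1:
  x1 = (2 - (-1.2)·0.0000) / (4.2) = 0.4762
  x2 = (4 - (-4)·0.0000) / (6) = 0.6667
Iteration 2:
  x1 = (2 - (-1.2)·0.6667) / (4.2) = 0.6667
  x2 = (4 - (-4)·0.4762) / (6) = 0.9841

(0.6667, 0.9841)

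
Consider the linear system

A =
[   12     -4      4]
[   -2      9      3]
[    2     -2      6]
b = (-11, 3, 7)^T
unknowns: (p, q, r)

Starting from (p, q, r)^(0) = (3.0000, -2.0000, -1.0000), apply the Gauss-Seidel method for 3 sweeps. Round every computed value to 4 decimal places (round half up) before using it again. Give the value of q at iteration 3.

Iteration 1:
  p = (-11 - (-4)·-2.0000 - (4)·-1.0000) / (12) = -1.2500
  q = (3 - (-2)·-1.2500 - (3)·-1.0000) / (9) = 0.3889
  r = (7 - (2)·-1.2500 - (-2)·0.3889) / (6) = 1.7130
Iteration 2:
  p = (-11 - (-4)·0.3889 - (4)·1.7130) / (12) = -1.3580
  q = (3 - (-2)·-1.3580 - (3)·1.7130) / (9) = -0.5394
  r = (7 - (2)·-1.3580 - (-2)·-0.5394) / (6) = 1.4395
Iteration 3:
  p = (-11 - (-4)·-0.5394 - (4)·1.4395) / (12) = -1.5763
  q = (3 - (-2)·-1.5763 - (3)·1.4395) / (9) = -0.4968
  r = (7 - (2)·-1.5763 - (-2)·-0.4968) / (6) = 1.5265

-0.4968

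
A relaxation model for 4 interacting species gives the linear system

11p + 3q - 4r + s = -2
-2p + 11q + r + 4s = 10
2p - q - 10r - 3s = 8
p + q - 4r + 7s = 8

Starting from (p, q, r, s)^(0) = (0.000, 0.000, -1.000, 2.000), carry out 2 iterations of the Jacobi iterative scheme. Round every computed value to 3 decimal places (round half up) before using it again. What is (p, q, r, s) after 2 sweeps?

Iteration 1:
  p = (-2 - (3)·0.000 - (-4)·-1.000 - (1)·2.000) / (11) = -0.727
  q = (10 - (-2)·0.000 - (1)·-1.000 - (4)·2.000) / (11) = 0.273
  r = (8 - (2)·0.000 - (-1)·0.000 - (-3)·2.000) / (-10) = -1.400
  s = (8 - (1)·0.000 - (1)·0.000 - (-4)·-1.000) / (7) = 0.571
Iteration 2:
  p = (-2 - (3)·0.273 - (-4)·-1.400 - (1)·0.571) / (11) = -0.817
  q = (10 - (-2)·-0.727 - (1)·-1.400 - (4)·0.571) / (11) = 0.697
  r = (8 - (2)·-0.727 - (-1)·0.273 - (-3)·0.571) / (-10) = -1.144
  s = (8 - (1)·-0.727 - (1)·0.273 - (-4)·-1.400) / (7) = 0.408

(-0.817, 0.697, -1.144, 0.408)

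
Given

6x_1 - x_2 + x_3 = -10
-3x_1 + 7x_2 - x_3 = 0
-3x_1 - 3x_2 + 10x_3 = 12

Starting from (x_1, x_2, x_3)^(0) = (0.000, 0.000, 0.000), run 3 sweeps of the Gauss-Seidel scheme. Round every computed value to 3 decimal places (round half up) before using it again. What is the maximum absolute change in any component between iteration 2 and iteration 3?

0.008

Iteration 1:
  x_1 = (-10 - (-1)·0.000 - (1)·0.000) / (6) = -1.667
  x_2 = (0 - (-3)·-1.667 - (-1)·0.000) / (7) = -0.714
  x_3 = (12 - (-3)·-1.667 - (-3)·-0.714) / (10) = 0.486
Iteration 2:
  x_1 = (-10 - (-1)·-0.714 - (1)·0.486) / (6) = -1.867
  x_2 = (0 - (-3)·-1.867 - (-1)·0.486) / (7) = -0.731
  x_3 = (12 - (-3)·-1.867 - (-3)·-0.731) / (10) = 0.421
Iteration 3:
  x_1 = (-10 - (-1)·-0.731 - (1)·0.421) / (6) = -1.859
  x_2 = (0 - (-3)·-1.859 - (-1)·0.421) / (7) = -0.737
  x_3 = (12 - (-3)·-1.859 - (-3)·-0.737) / (10) = 0.421
Change: (0.008, -0.006, 0.000) → max |·| = 0.008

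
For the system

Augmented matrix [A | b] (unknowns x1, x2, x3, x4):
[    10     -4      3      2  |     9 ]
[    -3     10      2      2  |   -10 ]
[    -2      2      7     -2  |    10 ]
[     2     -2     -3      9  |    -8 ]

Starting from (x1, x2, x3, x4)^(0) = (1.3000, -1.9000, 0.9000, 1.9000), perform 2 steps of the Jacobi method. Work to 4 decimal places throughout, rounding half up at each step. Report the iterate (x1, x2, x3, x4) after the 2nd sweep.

Iteration 1:
  x1 = (9 - (-4)·-1.9000 - (3)·0.9000 - (2)·1.9000) / (10) = -0.5100
  x2 = (-10 - (-3)·1.3000 - (2)·0.9000 - (2)·1.9000) / (10) = -1.1700
  x3 = (10 - (-2)·1.3000 - (2)·-1.9000 - (-2)·1.9000) / (7) = 2.8857
  x4 = (-8 - (2)·1.3000 - (-2)·-1.9000 - (-3)·0.9000) / (9) = -1.3000
Iteration 2:
  x1 = (9 - (-4)·-1.1700 - (3)·2.8857 - (2)·-1.3000) / (10) = -0.1737
  x2 = (-10 - (-3)·-0.5100 - (2)·2.8857 - (2)·-1.3000) / (10) = -1.4701
  x3 = (10 - (-2)·-0.5100 - (2)·-1.1700 - (-2)·-1.3000) / (7) = 1.2457
  x4 = (-8 - (2)·-0.5100 - (-2)·-1.1700 - (-3)·2.8857) / (9) = -0.0737

(-0.1737, -1.4701, 1.2457, -0.0737)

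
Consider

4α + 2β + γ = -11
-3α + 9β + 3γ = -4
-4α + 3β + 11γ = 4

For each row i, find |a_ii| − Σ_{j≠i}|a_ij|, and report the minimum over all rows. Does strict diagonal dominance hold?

1

row 1: |4| − (2+1) = 1
row 2: |9| − (3+3) = 3
row 3: |11| − (4+3) = 4
minimum over rows = 1 → strictly diagonally dominant (convergence guaranteed)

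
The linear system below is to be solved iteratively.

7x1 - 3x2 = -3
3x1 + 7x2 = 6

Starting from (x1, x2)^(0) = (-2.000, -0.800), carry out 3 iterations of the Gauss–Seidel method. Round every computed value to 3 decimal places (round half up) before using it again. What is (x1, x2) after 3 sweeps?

(-0.076, 0.890)

Iteration 1:
  x1 = (-3 - (-3)·-0.800) / (7) = -0.771
  x2 = (6 - (3)·-0.771) / (7) = 1.188
Iteration 2:
  x1 = (-3 - (-3)·1.188) / (7) = 0.081
  x2 = (6 - (3)·0.081) / (7) = 0.822
Iteration 3:
  x1 = (-3 - (-3)·0.822) / (7) = -0.076
  x2 = (6 - (3)·-0.076) / (7) = 0.890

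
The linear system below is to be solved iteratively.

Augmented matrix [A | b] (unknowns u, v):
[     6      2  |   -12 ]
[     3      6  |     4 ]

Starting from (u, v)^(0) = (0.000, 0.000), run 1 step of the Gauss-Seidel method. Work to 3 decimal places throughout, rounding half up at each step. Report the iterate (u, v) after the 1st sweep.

(-2.000, 1.667)

Iteration 1:
  u = (-12 - (2)·0.000) / (6) = -2.000
  v = (4 - (3)·-2.000) / (6) = 1.667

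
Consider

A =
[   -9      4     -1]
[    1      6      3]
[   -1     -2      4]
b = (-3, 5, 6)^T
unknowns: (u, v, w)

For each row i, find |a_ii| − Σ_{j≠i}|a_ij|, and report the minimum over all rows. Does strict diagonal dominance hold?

1

row 1: |-9| − (4+1) = 4
row 2: |6| − (1+3) = 2
row 3: |4| − (1+2) = 1
minimum over rows = 1 → strictly diagonally dominant (convergence guaranteed)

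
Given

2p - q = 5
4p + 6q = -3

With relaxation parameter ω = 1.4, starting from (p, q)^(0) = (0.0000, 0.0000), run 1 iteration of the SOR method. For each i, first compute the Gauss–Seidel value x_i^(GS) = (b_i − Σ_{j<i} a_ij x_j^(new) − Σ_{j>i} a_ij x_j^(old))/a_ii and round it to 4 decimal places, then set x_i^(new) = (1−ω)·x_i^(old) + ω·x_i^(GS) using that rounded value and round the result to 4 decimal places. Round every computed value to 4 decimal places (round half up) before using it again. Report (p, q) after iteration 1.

(3.5000, -3.9666)

Iteration 1:
  p: GS value = (5 - (-1)·0.0000) / (2) = 2.5000;  p ← (1−ω)·0.0000 + ω·2.5000 = 3.5000
  q: GS value = (-3 - (4)·3.5000) / (6) = -2.8333;  q ← (1−ω)·0.0000 + ω·-2.8333 = -3.9666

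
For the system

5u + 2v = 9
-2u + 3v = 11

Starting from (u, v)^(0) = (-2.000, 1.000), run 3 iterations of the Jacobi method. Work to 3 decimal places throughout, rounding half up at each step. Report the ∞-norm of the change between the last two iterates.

0.907

Iteration 1:
  u = (9 - (2)·1.000) / (5) = 1.400
  v = (11 - (-2)·-2.000) / (3) = 2.333
Iteration 2:
  u = (9 - (2)·2.333) / (5) = 0.867
  v = (11 - (-2)·1.400) / (3) = 4.600
Iteration 3:
  u = (9 - (2)·4.600) / (5) = -0.040
  v = (11 - (-2)·0.867) / (3) = 4.245
Change: (-0.907, -0.355) → max |·| = 0.907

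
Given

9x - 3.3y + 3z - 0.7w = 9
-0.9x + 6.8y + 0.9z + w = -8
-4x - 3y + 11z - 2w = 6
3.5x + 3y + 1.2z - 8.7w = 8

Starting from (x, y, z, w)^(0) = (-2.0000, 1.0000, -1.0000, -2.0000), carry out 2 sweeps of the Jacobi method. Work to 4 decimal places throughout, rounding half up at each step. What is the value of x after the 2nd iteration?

0.6008

Iteration 1:
  x = (9 - (-3.3)·1.0000 - (3)·-1.0000 - (-0.7)·-2.0000) / (9) = 1.5444
  y = (-8 - (-0.9)·-2.0000 - (0.9)·-1.0000 - (1)·-2.0000) / (6.8) = -1.0147
  z = (6 - (-4)·-2.0000 - (-3)·1.0000 - (-2)·-2.0000) / (11) = -0.2727
  w = (8 - (3.5)·-2.0000 - (3)·1.0000 - (1.2)·-1.0000) / (-8.7) = -1.5172
Iteration 2:
  x = (9 - (-3.3)·-1.0147 - (3)·-0.2727 - (-0.7)·-1.5172) / (9) = 0.6008
  y = (-8 - (-0.9)·1.5444 - (0.9)·-0.2727 - (1)·-1.5172) / (6.8) = -0.7129
  z = (6 - (-4)·1.5444 - (-3)·-1.0147 - (-2)·-1.5172) / (11) = 0.5545
  w = (8 - (3.5)·1.5444 - (3)·-1.0147 - (1.2)·-0.2727) / (-8.7) = -0.6857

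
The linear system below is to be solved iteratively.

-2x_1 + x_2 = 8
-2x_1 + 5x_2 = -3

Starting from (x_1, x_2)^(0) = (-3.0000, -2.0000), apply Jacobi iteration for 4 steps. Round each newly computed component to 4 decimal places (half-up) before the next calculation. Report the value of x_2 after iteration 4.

Iteration 1:
  x_1 = (8 - (1)·-2.0000) / (-2) = -5.0000
  x_2 = (-3 - (-2)·-3.0000) / (5) = -1.8000
Iteration 2:
  x_1 = (8 - (1)·-1.8000) / (-2) = -4.9000
  x_2 = (-3 - (-2)·-5.0000) / (5) = -2.6000
Iteration 3:
  x_1 = (8 - (1)·-2.6000) / (-2) = -5.3000
  x_2 = (-3 - (-2)·-4.9000) / (5) = -2.5600
Iteration 4:
  x_1 = (8 - (1)·-2.5600) / (-2) = -5.2800
  x_2 = (-3 - (-2)·-5.3000) / (5) = -2.7200

-2.7200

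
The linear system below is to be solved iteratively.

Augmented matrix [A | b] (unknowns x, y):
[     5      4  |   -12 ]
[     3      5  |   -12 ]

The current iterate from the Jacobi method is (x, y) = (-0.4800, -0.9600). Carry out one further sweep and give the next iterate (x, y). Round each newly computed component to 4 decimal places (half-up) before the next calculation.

One sweep:
  x = (-12 - (4)·-0.9600) / (5) = -1.6320
  y = (-12 - (3)·-0.4800) / (5) = -2.1120

(-1.6320, -2.1120)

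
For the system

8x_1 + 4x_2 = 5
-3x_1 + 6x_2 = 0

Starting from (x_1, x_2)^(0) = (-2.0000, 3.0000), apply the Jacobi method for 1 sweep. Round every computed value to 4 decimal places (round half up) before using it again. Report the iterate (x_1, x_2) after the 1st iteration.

Iteration 1:
  x_1 = (5 - (4)·3.0000) / (8) = -0.8750
  x_2 = (0 - (-3)·-2.0000) / (6) = -1.0000

(-0.8750, -1.0000)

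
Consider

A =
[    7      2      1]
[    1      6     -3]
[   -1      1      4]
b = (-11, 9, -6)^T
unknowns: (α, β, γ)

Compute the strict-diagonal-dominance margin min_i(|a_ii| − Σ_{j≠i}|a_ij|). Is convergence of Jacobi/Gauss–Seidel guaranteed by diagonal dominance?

2

row 1: |7| − (2+1) = 4
row 2: |6| − (1+3) = 2
row 3: |4| − (1+1) = 2
minimum over rows = 2 → strictly diagonally dominant (convergence guaranteed)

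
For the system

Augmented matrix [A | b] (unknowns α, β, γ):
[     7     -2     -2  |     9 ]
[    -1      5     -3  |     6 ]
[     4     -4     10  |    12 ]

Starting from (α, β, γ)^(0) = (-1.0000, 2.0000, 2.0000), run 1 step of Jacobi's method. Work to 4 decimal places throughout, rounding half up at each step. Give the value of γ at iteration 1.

Iteration 1:
  α = (9 - (-2)·2.0000 - (-2)·2.0000) / (7) = 2.4286
  β = (6 - (-1)·-1.0000 - (-3)·2.0000) / (5) = 2.2000
  γ = (12 - (4)·-1.0000 - (-4)·2.0000) / (10) = 2.4000

2.4000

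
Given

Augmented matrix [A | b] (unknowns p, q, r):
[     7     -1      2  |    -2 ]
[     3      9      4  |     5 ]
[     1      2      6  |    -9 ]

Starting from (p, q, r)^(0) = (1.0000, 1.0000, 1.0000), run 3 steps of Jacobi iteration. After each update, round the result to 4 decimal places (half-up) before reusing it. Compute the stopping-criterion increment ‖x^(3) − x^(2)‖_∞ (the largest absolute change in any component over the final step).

0.7169

Iteration 1:
  p = (-2 - (-1)·1.0000 - (2)·1.0000) / (7) = -0.4286
  q = (5 - (3)·1.0000 - (4)·1.0000) / (9) = -0.2222
  r = (-9 - (1)·1.0000 - (2)·1.0000) / (6) = -2.0000
Iteration 2:
  p = (-2 - (-1)·-0.2222 - (2)·-2.0000) / (7) = 0.2540
  q = (5 - (3)·-0.4286 - (4)·-2.0000) / (9) = 1.5873
  r = (-9 - (1)·-0.4286 - (2)·-0.2222) / (6) = -1.3545
Iteration 3:
  p = (-2 - (-1)·1.5873 - (2)·-1.3545) / (7) = 0.3280
  q = (5 - (3)·0.2540 - (4)·-1.3545) / (9) = 1.0729
  r = (-9 - (1)·0.2540 - (2)·1.5873) / (6) = -2.0714
Change: (0.0740, -0.5144, -0.7169) → max |·| = 0.7169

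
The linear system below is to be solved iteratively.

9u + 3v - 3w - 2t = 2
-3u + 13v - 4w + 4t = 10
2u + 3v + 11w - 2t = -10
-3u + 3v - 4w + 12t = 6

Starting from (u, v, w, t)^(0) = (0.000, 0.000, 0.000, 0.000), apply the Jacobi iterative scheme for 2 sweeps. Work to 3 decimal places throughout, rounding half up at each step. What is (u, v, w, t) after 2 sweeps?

Iteration 1:
  u = (2 - (3)·0.000 - (-3)·0.000 - (-2)·0.000) / (9) = 0.222
  v = (10 - (-3)·0.000 - (-4)·0.000 - (4)·0.000) / (13) = 0.769
  w = (-10 - (2)·0.000 - (3)·0.000 - (-2)·0.000) / (11) = -0.909
  t = (6 - (-3)·0.000 - (3)·0.000 - (-4)·0.000) / (12) = 0.500
Iteration 2:
  u = (2 - (3)·0.769 - (-3)·-0.909 - (-2)·0.500) / (9) = -0.226
  v = (10 - (-3)·0.222 - (-4)·-0.909 - (4)·0.500) / (13) = 0.387
  w = (-10 - (2)·0.222 - (3)·0.769 - (-2)·0.500) / (11) = -1.068
  t = (6 - (-3)·0.222 - (3)·0.769 - (-4)·-0.909) / (12) = 0.060

(-0.226, 0.387, -1.068, 0.060)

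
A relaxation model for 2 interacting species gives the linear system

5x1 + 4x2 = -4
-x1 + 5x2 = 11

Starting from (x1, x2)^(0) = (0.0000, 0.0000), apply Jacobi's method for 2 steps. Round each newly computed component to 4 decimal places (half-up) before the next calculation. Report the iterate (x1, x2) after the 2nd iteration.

(-2.5600, 2.0400)

Iteration 1:
  x1 = (-4 - (4)·0.0000) / (5) = -0.8000
  x2 = (11 - (-1)·0.0000) / (5) = 2.2000
Iteration 2:
  x1 = (-4 - (4)·2.2000) / (5) = -2.5600
  x2 = (11 - (-1)·-0.8000) / (5) = 2.0400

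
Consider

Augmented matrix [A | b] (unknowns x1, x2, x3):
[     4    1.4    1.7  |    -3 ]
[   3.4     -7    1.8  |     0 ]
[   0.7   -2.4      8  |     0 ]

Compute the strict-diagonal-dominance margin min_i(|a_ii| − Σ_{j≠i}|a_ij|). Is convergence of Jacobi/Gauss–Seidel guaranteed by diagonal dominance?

0.9

row 1: |4| − (1.4+1.7) = 0.9
row 2: |-7| − (3.4+1.8) = 1.8
row 3: |8| − (0.7+2.4) = 4.9
minimum over rows = 0.9 → strictly diagonally dominant (convergence guaranteed)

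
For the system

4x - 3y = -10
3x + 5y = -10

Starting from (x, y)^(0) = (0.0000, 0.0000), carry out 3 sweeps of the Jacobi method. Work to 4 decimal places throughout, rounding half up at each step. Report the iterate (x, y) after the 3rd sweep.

Iteration 1:
  x = (-10 - (-3)·0.0000) / (4) = -2.5000
  y = (-10 - (3)·0.0000) / (5) = -2.0000
Iteration 2:
  x = (-10 - (-3)·-2.0000) / (4) = -4.0000
  y = (-10 - (3)·-2.5000) / (5) = -0.5000
Iteration 3:
  x = (-10 - (-3)·-0.5000) / (4) = -2.8750
  y = (-10 - (3)·-4.0000) / (5) = 0.4000

(-2.8750, 0.4000)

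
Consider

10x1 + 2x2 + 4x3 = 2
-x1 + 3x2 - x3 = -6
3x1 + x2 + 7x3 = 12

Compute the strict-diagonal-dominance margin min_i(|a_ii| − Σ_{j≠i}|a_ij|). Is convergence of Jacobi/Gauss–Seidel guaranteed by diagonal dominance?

row 1: |10| − (2+4) = 4
row 2: |3| − (1+1) = 1
row 3: |7| − (3+1) = 3
minimum over rows = 1 → strictly diagonally dominant (convergence guaranteed)

1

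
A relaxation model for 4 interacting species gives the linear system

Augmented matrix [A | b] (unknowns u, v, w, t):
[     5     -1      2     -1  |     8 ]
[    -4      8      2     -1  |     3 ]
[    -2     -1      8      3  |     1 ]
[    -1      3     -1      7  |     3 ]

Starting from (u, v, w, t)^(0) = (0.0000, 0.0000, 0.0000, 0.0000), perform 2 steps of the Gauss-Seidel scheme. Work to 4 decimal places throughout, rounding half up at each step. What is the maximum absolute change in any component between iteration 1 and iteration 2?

Iteration 1:
  u = (8 - (-1)·0.0000 - (2)·0.0000 - (-1)·0.0000) / (5) = 1.6000
  v = (3 - (-4)·1.6000 - (2)·0.0000 - (-1)·0.0000) / (8) = 1.1750
  w = (1 - (-2)·1.6000 - (-1)·1.1750 - (3)·0.0000) / (8) = 0.6719
  t = (3 - (-1)·1.6000 - (3)·1.1750 - (-1)·0.6719) / (7) = 0.2496
Iteration 2:
  u = (8 - (-1)·1.1750 - (2)·0.6719 - (-1)·0.2496) / (5) = 1.6162
  v = (3 - (-4)·1.6162 - (2)·0.6719 - (-1)·0.2496) / (8) = 1.0463
  w = (1 - (-2)·1.6162 - (-1)·1.0463 - (3)·0.2496) / (8) = 0.5662
  t = (3 - (-1)·1.6162 - (3)·1.0463 - (-1)·0.5662) / (7) = 0.2919
Change: (0.0162, -0.1287, -0.1057, 0.0423) → max |·| = 0.1287

0.1287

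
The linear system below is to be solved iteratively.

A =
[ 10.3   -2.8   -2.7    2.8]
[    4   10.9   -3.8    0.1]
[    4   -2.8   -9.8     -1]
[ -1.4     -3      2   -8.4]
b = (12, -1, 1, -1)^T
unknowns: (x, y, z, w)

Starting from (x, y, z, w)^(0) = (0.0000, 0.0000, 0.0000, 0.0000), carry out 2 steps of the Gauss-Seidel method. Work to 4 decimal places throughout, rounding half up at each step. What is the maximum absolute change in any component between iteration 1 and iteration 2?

Iteration 1:
  x = (12 - (-2.8)·0.0000 - (-2.7)·0.0000 - (2.8)·0.0000) / (10.3) = 1.1650
  y = (-1 - (4)·1.1650 - (-3.8)·0.0000 - (0.1)·0.0000) / (10.9) = -0.5193
  z = (1 - (4)·1.1650 - (-2.8)·-0.5193 - (-1)·0.0000) / (-9.8) = 0.5218
  w = (-1 - (-1.4)·1.1650 - (-3)·-0.5193 - (2)·0.5218) / (-8.4) = 0.2346
Iteration 2:
  x = (12 - (-2.8)·-0.5193 - (-2.7)·0.5218 - (2.8)·0.2346) / (10.3) = 1.0969
  y = (-1 - (4)·1.0969 - (-3.8)·0.5218 - (0.1)·0.2346) / (10.9) = -0.3145
  z = (1 - (4)·1.0969 - (-2.8)·-0.3145 - (-1)·0.2346) / (-9.8) = 0.4116
  w = (-1 - (-1.4)·1.0969 - (-3)·-0.3145 - (2)·0.4116) / (-8.4) = 0.1466
Change: (-0.0681, 0.2048, -0.1102, -0.0880) → max |·| = 0.2048

0.2048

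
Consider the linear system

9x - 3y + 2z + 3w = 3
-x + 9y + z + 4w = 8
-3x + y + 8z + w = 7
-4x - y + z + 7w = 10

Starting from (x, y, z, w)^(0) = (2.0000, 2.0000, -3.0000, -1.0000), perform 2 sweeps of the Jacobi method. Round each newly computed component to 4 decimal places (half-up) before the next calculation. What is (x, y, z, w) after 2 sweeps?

(-0.4656, -0.5159, 0.9782, 2.6270)

Iteration 1:
  x = (3 - (-3)·2.0000 - (2)·-3.0000 - (3)·-1.0000) / (9) = 2.0000
  y = (8 - (-1)·2.0000 - (1)·-3.0000 - (4)·-1.0000) / (9) = 1.8889
  z = (7 - (-3)·2.0000 - (1)·2.0000 - (1)·-1.0000) / (8) = 1.5000
  w = (10 - (-4)·2.0000 - (-1)·2.0000 - (1)·-3.0000) / (7) = 3.2857
Iteration 2:
  x = (3 - (-3)·1.8889 - (2)·1.5000 - (3)·3.2857) / (9) = -0.4656
  y = (8 - (-1)·2.0000 - (1)·1.5000 - (4)·3.2857) / (9) = -0.5159
  z = (7 - (-3)·2.0000 - (1)·1.8889 - (1)·3.2857) / (8) = 0.9782
  w = (10 - (-4)·2.0000 - (-1)·1.8889 - (1)·1.5000) / (7) = 2.6270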